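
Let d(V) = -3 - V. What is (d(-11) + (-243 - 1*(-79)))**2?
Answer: 24336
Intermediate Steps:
(d(-11) + (-243 - 1*(-79)))**2 = ((-3 - 1*(-11)) + (-243 - 1*(-79)))**2 = ((-3 + 11) + (-243 + 79))**2 = (8 - 164)**2 = (-156)**2 = 24336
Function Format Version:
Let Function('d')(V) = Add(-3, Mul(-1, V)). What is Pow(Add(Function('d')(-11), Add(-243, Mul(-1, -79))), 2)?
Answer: 24336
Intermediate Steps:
Pow(Add(Function('d')(-11), Add(-243, Mul(-1, -79))), 2) = Pow(Add(Add(-3, Mul(-1, -11)), Add(-243, Mul(-1, -79))), 2) = Pow(Add(Add(-3, 11), Add(-243, 79)), 2) = Pow(Add(8, -164), 2) = Pow(-156, 2) = 24336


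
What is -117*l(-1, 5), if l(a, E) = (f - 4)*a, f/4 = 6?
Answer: 2340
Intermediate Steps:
f = 24 (f = 4*6 = 24)
l(a, E) = 20*a (l(a, E) = (24 - 4)*a = 20*a)
-117*l(-1, 5) = -2340*(-1) = -117*(-20) = 2340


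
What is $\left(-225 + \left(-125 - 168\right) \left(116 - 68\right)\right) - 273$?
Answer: $-14562$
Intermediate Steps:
$\left(-225 + \left(-125 - 168\right) \left(116 - 68\right)\right) - 273 = \left(-225 - 14064\right) - 273 = -14289 - 273 = -14562$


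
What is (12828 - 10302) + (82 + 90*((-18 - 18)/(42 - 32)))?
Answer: 2284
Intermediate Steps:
(12828 - 10302) + (82 + 90*((-18 - 18)/(42 - 32))) = 2526 + (82 + 90*(-36/10)) = 2526 + (82 + 90*(-36*⅒)) = 2526 + (82 + 90*(-18/5)) = 2526 + (82 - 324) = 2526 - 242 = 2284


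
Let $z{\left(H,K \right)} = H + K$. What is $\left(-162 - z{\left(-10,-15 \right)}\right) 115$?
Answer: $-15755$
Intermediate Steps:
$\left(-162 - z{\left(-10,-15 \right)}\right) 115 = \left(-162 - \left(-10 - 15\right)\right) 115 = \left(-162 - -25\right) 115 = \left(-162 + 25\right) 115 = \left(-137\right) 115 = -15755$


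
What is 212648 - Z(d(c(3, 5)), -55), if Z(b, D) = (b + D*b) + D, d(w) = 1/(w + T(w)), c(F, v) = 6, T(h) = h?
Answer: 425415/2 ≈ 2.1271e+5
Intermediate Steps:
d(w) = 1/(2*w) (d(w) = 1/(w + w) = 1/(2*w))
Z(b, D) = D + b + D*b
212648 - Z(d(c(3, 5)), -55) = 212648 - (-55 + (1/2)/6 - 55/(2*6)) = 212648 - (-55 + (1/2)*(1/6) - 55/(2*6)) = 212648 - (-55 + 1/12 - 55*1/12) = 212648 - (-55 + 1/12 - 55/12) = 212648 - 1*(-119/2) = 212648 + 119/2 = 425415/2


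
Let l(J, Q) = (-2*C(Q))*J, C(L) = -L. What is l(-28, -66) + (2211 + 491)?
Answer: 6398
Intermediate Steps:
l(J, Q) = 2*J*Q (l(J, Q) = (-(-2)*Q)*J = (2*Q)*J = 2*J*Q)
l(-28, -66) + (2211 + 491) = 2*(-28)*(-66) + (2211 + 491) = 3696 + 2702 = 6398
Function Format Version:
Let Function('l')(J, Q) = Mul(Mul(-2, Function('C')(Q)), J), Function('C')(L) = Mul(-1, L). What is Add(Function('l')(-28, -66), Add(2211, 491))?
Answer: 6398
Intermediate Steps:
Function('l')(J, Q) = Mul(2, J, Q) (Function('l')(J, Q) = Mul(Mul(-2, Mul(-1, Q)), J) = Mul(Mul(2, Q), J) = Mul(2, J, Q))
Add(Function('l')(-28, -66), Add(2211, 491)) = Add(Mul(2, -28, -66), Add(2211, 491)) = Add(3696, 2702) = 6398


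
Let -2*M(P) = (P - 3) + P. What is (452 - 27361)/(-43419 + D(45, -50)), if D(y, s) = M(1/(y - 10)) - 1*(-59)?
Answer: 1883630/3035097 ≈ 0.62062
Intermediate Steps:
M(P) = 3/2 - P (M(P) = -((P - 3) + P)/2 = -((-3 + P) + P)/2 = -(-3 + 2*P)/2 = 3/2 - P)
D(y, s) = 121/2 - 1/(-10 + y) (D(y, s) = (3/2 - 1/(y - 10)) - 1*(-59) = (3/2 - 1/(-10 + y)) + 59 = 121/2 - 1/(-10 + y))
(452 - 27361)/(-43419 + D(45, -50)) = (452 - 27361)/(-43419 + (-1212 + 121*45)/(2*(-10 + 45))) = -26909/(-43419 + (½)*(-1212 + 5445)/35) = -26909/(-43419 + (½)*(1/35)*4233) = -26909/(-43419 + 4233/70) = -26909/(-3035097/70) = -26909*(-70/3035097) = 1883630/3035097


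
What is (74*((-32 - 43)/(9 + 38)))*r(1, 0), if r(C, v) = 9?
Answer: -49950/47 ≈ -1062.8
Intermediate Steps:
(74*((-32 - 43)/(9 + 38)))*r(1, 0) = (74*((-32 - 43)/(9 + 38)))*9 = (74*(-75/47))*9 = -5550/47*9 = -49950/47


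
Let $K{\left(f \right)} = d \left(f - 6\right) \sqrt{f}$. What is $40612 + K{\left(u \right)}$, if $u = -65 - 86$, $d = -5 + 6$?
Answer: $40612 - 157 i \sqrt{151} \approx 40612.0 - 1929.2 i$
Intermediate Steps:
$d = 1$
$u = -151$ ($u = -65 - 86 = -151$)
$K{\left(f \right)} = \sqrt{f} \left(-6 + f\right)$ ($K{\left(f \right)} = 1 \left(f - 6\right) \sqrt{f} = 1 \left(-6 + f\right) \sqrt{f} = \left(-6 + f\right) \sqrt{f} = \sqrt{f} \left(-6 + f\right)$)
$40612 + K{\left(u \right)} = 40612 + \sqrt{-151} \left(-6 - 151\right) = 40612 + i \sqrt{151} \left(-157\right) = 40612 - 157 i \sqrt{151}$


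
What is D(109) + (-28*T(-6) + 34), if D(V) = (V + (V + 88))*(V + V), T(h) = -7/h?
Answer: 200128/3 ≈ 66709.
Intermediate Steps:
D(V) = 2*V*(88 + 2*V) (D(V) = (V + (88 + V))*(2*V) = (88 + 2*V)*(2*V) = 2*V*(88 + 2*V))
D(109) + (-28*T(-6) + 34) = 4*109*(44 + 109) + (-(-196)/(-6) + 34) = 4*109*153 + (-(-196)*(-1)/6 + 34) = 66708 + (-28*7/6 + 34) = 66708 + (-98/3 + 34) = 66708 + 4/3 = 200128/3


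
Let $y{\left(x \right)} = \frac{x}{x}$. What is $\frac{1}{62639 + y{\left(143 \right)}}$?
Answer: $\frac{1}{62640} \approx 1.5964 \cdot 10^{-5}$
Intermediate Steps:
$y{\left(x \right)} = 1$
$\frac{1}{62639 + y{\left(143 \right)}} = \frac{1}{62639 + 1} = \frac{1}{62640}$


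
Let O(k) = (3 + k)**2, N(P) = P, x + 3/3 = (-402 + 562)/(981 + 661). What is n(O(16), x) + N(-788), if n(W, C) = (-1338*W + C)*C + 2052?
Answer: 294701850403/674041 ≈ 4.3722e+5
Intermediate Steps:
x = -741/821 (x = -1 + (-402 + 562)/(981 + 661) = -1 + 160/1642 = -1 + 160*(1/1642) = -1 + 80/821 = -741/821 ≈ -0.90256)
n(W, C) = 2052 + C*(C - 1338*W) (n(W, C) = (C - 1338*W)*C + 2052 = C*(C - 1338*W) + 2052 = 2052 + C*(C - 1338*W))
n(O(16), x) + N(-788) = (2052 + (-741/821)**2 - 1338*(-741/821)*(3 + 16)**2) - 788 = (2052 + 549081/674041 - 1338*(-741/821)*19**2) - 788 = (2052 + 549081/674041 - 1338*(-741/821)*361) - 788 = (2052 + 549081/674041 + 357916338/821) - 788 = 295232994711/674041 - 788 = 294701850403/674041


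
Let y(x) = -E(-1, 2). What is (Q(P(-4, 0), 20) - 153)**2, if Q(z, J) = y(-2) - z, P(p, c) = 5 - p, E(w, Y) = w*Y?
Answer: 25600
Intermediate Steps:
E(w, Y) = Y*w
y(x) = 2 (y(x) = -2*(-1) = -1*(-2) = 2)
Q(z, J) = 2 - z
(Q(P(-4, 0), 20) - 153)**2 = ((2 - (5 - 1*(-4))) - 153)**2 = ((2 - (5 + 4)) - 153)**2 = ((2 - 1*9) - 153)**2 = ((2 - 9) - 153)**2 = (-7 - 153)**2 = (-160)**2 = 25600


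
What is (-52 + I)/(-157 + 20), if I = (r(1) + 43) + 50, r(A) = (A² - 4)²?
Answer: -50/137 ≈ -0.36496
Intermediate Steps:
r(A) = (-4 + A²)²
I = 102 (I = ((-4 + 1²)² + 43) + 50 = ((-4 + 1)² + 43) + 50 = ((-3)² + 43) + 50 = (9 + 43) + 50 = 52 + 50 = 102)
(-52 + I)/(-157 + 20) = (-52 + 102)/(-157 + 20) = 50/(-137) = 50*(-1/137) = -50/137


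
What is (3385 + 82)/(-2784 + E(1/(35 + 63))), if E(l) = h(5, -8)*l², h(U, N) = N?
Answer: -8324267/6684386 ≈ -1.2453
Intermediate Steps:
E(l) = -8*l²
(3385 + 82)/(-2784 + E(1/(35 + 63))) = (3385 + 82)/(-2784 - 8/(35 + 63)²) = 3467/(-2784 - 8*(1/98)²) = 3467/(-2784 - 8*1/9604) = 3467/(-2784 - 2/2401) = 3467/(-6684386/2401) = 3467*(-2401/6684386) = -8324267/6684386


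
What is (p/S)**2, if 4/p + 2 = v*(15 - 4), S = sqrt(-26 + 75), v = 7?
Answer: 16/275625 ≈ 5.8050e-5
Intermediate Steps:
S = 7 (S = sqrt(49) = 7)
p = 4/75 (p = 4/(-2 + 7*(15 - 4)) = 4/(-2 + 7*11) = 4/(-2 + 77) = 4/75 ≈ 0.053333)
(p/S)**2 = ((4/75)/7)**2 = ((4/75)*(1/7))**2 = (4/525)**2 = 16/275625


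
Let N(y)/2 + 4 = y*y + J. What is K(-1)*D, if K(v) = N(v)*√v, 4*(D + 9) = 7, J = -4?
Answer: 203*I/2 ≈ 101.5*I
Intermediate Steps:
N(y) = -16 + 2*y² (N(y) = -8 + 2*(y*y - 4) = -8 + 2*(y² - 4) = -8 + 2*(-4 + y²) = -8 + (-8 + 2*y²) = -16 + 2*y²)
D = -29/4 (D = -9 + (¼)*7 = -9 + 7/4 = -29/4 ≈ -7.2500)
K(v) = √v*(-16 + 2*v²) (K(v) = (-16 + 2*v²)*√v = √v*(-16 + 2*v²))
K(-1)*D = (2*√(-1)*(-8 + (-1)²))*(-29/4) = (2*I*(-8 + 1))*(-29/4) = (2*I*(-7))*(-29/4) = -14*I*(-29/4) = 203*I/2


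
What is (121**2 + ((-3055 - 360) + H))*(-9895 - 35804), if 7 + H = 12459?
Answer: -1082060922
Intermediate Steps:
H = 12452 (H = -7 + 12459 = 12452)
(121**2 + ((-3055 - 360) + H))*(-9895 - 35804) = (121**2 + ((-3055 - 360) + 12452))*(-9895 - 35804) = (14641 + (-3415 + 12452))*(-45699) = (14641 + 9037)*(-45699) = 23678*(-45699) = -1082060922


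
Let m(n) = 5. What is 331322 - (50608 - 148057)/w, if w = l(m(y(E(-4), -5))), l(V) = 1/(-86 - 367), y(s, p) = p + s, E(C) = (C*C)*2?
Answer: -43813075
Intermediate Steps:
E(C) = 2*C² (E(C) = C²*2 = 2*C²)
l(V) = -1/453 (l(V) = 1/(-453) = -1/453)
w = -1/453 ≈ -0.0022075
331322 - (50608 - 148057)/w = 331322 - (50608 - 148057)/(-1/453) = 331322 - (-97449)*(-453) = 331322 - 1*44144397 = 331322 - 44144397 = -43813075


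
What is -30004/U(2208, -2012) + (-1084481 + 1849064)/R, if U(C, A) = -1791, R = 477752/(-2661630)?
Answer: -1822368511299191/427826916 ≈ -4.2596e+6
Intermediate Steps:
R = -238876/1330815 (R = 477752*(-1/2661630) = -238876/1330815 ≈ -0.17950)
-30004/U(2208, -2012) + (-1084481 + 1849064)/R = -30004/(-1791) + (-1084481 + 1849064)/(-238876/1330815) = -30004*(-1/1791) + 764583*(-1330815/238876) = 30004/1791 - 1017518525145/238876 = -1822368511299191/427826916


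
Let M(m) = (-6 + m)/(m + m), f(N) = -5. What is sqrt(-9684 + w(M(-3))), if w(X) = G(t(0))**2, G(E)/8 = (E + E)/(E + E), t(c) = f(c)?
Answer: 2*I*sqrt(2405) ≈ 98.082*I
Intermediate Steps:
t(c) = -5
G(E) = 8 (G(E) = 8*((E + E)/(E + E)) = 8*((2*E)/((2*E))) = 8*((2*E)*(1/(2*E))) = 8*1 = 8)
M(m) = (-6 + m)/(2*m) (M(m) = (-6 + m)/((2*m)) = (-6 + m)*(1/(2*m)) = (-6 + m)/(2*m))
w(X) = 64 (w(X) = 8**2 = 64)
sqrt(-9684 + w(M(-3))) = sqrt(-9684 + 64) = sqrt(-9620) = 2*I*sqrt(2405)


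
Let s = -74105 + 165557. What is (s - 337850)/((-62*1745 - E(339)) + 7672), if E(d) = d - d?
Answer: 123199/50259 ≈ 2.4513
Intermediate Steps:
E(d) = 0
s = 91452
(s - 337850)/((-62*1745 - E(339)) + 7672) = (91452 - 337850)/((-62*1745 - 1*0) + 7672) = -246398/((-108190 + 0) + 7672) = -246398/(-108190 + 7672) = -246398/(-100518) = -246398*(-1/100518) = 123199/50259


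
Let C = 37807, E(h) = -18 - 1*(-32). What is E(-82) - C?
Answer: -37793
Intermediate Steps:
E(h) = 14 (E(h) = -18 + 32 = 14)
E(-82) - C = 14 - 1*37807 = 14 - 37807 = -37793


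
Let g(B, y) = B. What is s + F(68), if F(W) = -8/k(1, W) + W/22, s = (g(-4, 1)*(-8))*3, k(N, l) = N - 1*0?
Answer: 1002/11 ≈ 91.091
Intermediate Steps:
k(N, l) = N (k(N, l) = N + 0 = N)
s = 96 (s = -4*(-8)*3 = 32*3 = 96)
F(W) = -8 + W/22 (F(W) = -8/1 + W/22 = -8*1 + W*(1/22) = -8 + W/22)
s + F(68) = 96 + (-8 + (1/22)*68) = 96 + (-8 + 34/11) = 96 - 54/11 = 1002/11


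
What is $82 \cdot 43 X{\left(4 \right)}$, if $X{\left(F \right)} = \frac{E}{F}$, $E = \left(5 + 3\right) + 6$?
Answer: $12341$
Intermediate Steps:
$E = 14$ ($E = 8 + 6 = 14$)
$X{\left(F \right)} = \frac{14}{F}$
$82 \cdot 43 X{\left(4 \right)} = 82 \cdot 43 \cdot \frac{14}{4} = 3526 \cdot 14 \cdot \frac{1}{4} = 3526 \cdot \frac{7}{2} = 12341$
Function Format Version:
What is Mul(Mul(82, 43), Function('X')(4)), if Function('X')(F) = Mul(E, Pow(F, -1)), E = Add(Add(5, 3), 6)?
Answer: 12341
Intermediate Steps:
E = 14 (E = Add(8, 6) = 14)
Function('X')(F) = Mul(14, Pow(F, -1))
Mul(Mul(82, 43), Function('X')(4)) = Mul(Mul(82, 43), Mul(14, Pow(4, -1))) = Mul(3526, Mul(14, Rational(1, 4))) = Mul(3526, Rational(7, 2)) = 12341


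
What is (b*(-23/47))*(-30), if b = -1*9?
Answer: -6210/47 ≈ -132.13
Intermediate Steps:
b = -9
(b*(-23/47))*(-30) = -(-207)/47*(-30) = -9*(-23/47)*(-30) = (207/47)*(-30) = -6210/47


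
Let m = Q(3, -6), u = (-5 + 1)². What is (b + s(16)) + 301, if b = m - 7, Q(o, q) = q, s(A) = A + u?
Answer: 320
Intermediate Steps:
u = 16 (u = (-4)² = 16)
s(A) = 16 + A (s(A) = A + 16 = 16 + A)
m = -6
b = -13 (b = -6 - 7 = -13)
(b + s(16)) + 301 = (-13 + (16 + 16)) + 301 = (-13 + 32) + 301 = 19 + 301 = 320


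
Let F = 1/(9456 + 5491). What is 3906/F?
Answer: 58382982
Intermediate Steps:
F = 1/14947 ≈ 6.6903e-5
3906/F = 3906/(1/14947) = 3906*14947 = 58382982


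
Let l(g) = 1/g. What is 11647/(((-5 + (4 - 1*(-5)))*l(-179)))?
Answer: -2084813/4 ≈ -5.2120e+5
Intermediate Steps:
11647/(((-5 + (4 - 1*(-5)))*l(-179))) = 11647/(((-5 + (4 - 1*(-5)))/(-179))) = 11647/(((-5 + (4 + 5))*(-1/179))) = 11647/(((-5 + 9)*(-1/179))) = 11647/((4*(-1/179))) = 11647/(-4/179) = 11647*(-179/4) = -2084813/4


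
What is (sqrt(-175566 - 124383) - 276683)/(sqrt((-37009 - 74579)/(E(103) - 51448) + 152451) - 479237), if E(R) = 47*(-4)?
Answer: (276683 - I*sqrt(299949))/(479237 - 8*sqrt(44106150179)/4303) ≈ 0.57781 - 0.0011437*I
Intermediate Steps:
E(R) = -188
(sqrt(-175566 - 124383) - 276683)/(sqrt((-37009 - 74579)/(E(103) - 51448) + 152451) - 479237) = (sqrt(-175566 - 124383) - 276683)/(sqrt((-37009 - 74579)/(-188 - 51448) + 152451) - 479237) = (sqrt(-299949) - 276683)/(sqrt(-111588/(-51636) + 152451) - 479237) = (I*sqrt(299949) - 276683)/(sqrt(-111588*(-1/51636) + 152451) - 479237) = (-276683 + I*sqrt(299949))/(sqrt(9299/4303 + 152451) - 479237) = (-276683 + I*sqrt(299949))/(sqrt(656005952/4303) - 479237) = (-276683 + I*sqrt(299949))/(8*sqrt(44106150179)/4303 - 479237) = (-276683 + I*sqrt(299949))/(-479237 + 8*sqrt(44106150179)/4303)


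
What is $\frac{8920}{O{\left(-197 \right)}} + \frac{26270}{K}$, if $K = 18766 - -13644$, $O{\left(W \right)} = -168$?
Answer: $- \frac{508364}{9723} \approx -52.285$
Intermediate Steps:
$K = 32410$ ($K = 18766 + 13644 = 32410$)
$\frac{8920}{O{\left(-197 \right)}} + \frac{26270}{K} = \frac{8920}{-168} + \frac{26270}{32410} = 8920 \left(- \frac{1}{168}\right) + 26270 \cdot \frac{1}{32410} = - \frac{1115}{21} + \frac{2627}{3241} = - \frac{508364}{9723}$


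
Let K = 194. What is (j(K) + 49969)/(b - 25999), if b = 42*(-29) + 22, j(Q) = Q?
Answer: -16721/9065 ≈ -1.8446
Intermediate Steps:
b = -1196 (b = -1218 + 22 = -1196)
(j(K) + 49969)/(b - 25999) = (194 + 49969)/(-1196 - 25999) = 50163/(-27195) = 50163*(-1/27195) = -16721/9065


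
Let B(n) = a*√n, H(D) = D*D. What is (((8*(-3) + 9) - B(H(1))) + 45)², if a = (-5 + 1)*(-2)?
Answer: 484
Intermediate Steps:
H(D) = D²
a = 8 (a = -4*(-2) = 8)
B(n) = 8*√n
(((8*(-3) + 9) - B(H(1))) + 45)² = (((8*(-3) + 9) - 8*√(1²)) + 45)² = (((-24 + 9) - 8*√1) + 45)² = ((-15 - 8) + 45)² = (-23 + 45)² = 22² = 484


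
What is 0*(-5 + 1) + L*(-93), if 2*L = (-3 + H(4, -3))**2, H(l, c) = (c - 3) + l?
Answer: -2325/2 ≈ -1162.5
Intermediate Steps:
H(l, c) = -3 + c + l (H(l, c) = (-3 + c) + l = -3 + c + l)
L = 25/2 (L = (-3 + (-3 - 3 + 4))**2/2 = (-3 - 2)**2/2 = (1/2)*(-5)**2 = (1/2)*25 = 25/2 ≈ 12.500)
0*(-5 + 1) + L*(-93) = 0*(-5 + 1) + (25/2)*(-93) = 0*(-4) - 2325/2 = 0 - 2325/2 = -2325/2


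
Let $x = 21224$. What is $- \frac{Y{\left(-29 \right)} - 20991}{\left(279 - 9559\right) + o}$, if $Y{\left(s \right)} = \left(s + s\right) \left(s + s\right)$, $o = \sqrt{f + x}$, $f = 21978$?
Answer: $- \frac{81789280}{43037599} - \frac{17627 \sqrt{43202}}{86075198} \approx -1.943$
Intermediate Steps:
$o = \sqrt{43202}$ ($o = \sqrt{21978 + 21224} = \sqrt{43202} \approx 207.85$)
$Y{\left(s \right)} = 4 s^{2}$ ($Y{\left(s \right)} = 2 s 2 s = 4 s^{2}$)
$- \frac{Y{\left(-29 \right)} - 20991}{\left(279 - 9559\right) + o} = - \frac{4 \left(-29\right)^{2} - 20991}{\left(279 - 9559\right) + \sqrt{43202}} = - \frac{4 \cdot 841 - 20991}{-9280 + \sqrt{43202}} = - \frac{3364 - 20991}{-9280 + \sqrt{43202}} = - \frac{-17627}{-9280 + \sqrt{43202}} = \frac{17627}{-9280 + \sqrt{43202}}$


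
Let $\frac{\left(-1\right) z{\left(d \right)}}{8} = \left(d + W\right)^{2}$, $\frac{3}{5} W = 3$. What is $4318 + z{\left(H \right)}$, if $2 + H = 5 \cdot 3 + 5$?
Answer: $86$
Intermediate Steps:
$W = 5$ ($W = \frac{5}{3} \cdot 3 = 5$)
$H = 18$ ($H = -2 + \left(5 \cdot 3 + 5\right) = -2 + \left(15 + 5\right) = -2 + 20 = 18$)
$z{\left(d \right)} = - 8 \left(5 + d\right)^{2}$ ($z{\left(d \right)} = - 8 \left(d + 5\right)^{2} = - 8 \left(5 + d\right)^{2}$)
$4318 + z{\left(H \right)} = 4318 - 8 \left(5 + 18\right)^{2} = 4318 - 8 \cdot 23^{2} = 4318 - 4232 = 86$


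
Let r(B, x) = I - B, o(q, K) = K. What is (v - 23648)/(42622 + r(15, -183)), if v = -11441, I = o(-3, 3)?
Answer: -35089/42610 ≈ -0.82349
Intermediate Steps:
I = 3
r(B, x) = 3 - B
(v - 23648)/(42622 + r(15, -183)) = (-11441 - 23648)/(42622 + (3 - 1*15)) = -35089/(42622 + (3 - 15)) = -35089/(42622 - 12) = -35089/42610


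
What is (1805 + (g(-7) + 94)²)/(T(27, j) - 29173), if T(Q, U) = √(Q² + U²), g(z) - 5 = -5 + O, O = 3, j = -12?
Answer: -163573011/425531528 - 16821*√97/425531528 ≈ -0.38479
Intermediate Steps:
g(z) = 3 (g(z) = 5 + (-5 + 3) = 5 - 2 = 3)
(1805 + (g(-7) + 94)²)/(T(27, j) - 29173) = (1805 + (3 + 94)²)/(√(27² + (-12)²) - 29173) = (1805 + 97²)/(√(729 + 144) - 29173) = (1805 + 9409)/(√873 - 29173) = 11214/(3*√97 - 29173) = 11214/(-29173 + 3*√97)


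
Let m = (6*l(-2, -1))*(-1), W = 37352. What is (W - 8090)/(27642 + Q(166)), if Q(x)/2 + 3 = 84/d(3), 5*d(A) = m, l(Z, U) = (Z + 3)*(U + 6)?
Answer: 14631/13804 ≈ 1.0599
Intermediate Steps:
l(Z, U) = (3 + Z)*(6 + U)
m = -30 (m = (6*(18 + 3*(-1) + 6*(-2) - 1*(-2)))*(-1) = (6*(18 - 3 - 12 + 2))*(-1) = (6*5)*(-1) = 30*(-1) = -30)
d(A) = -6 (d(A) = (⅕)*(-30) = -6)
Q(x) = -34 (Q(x) = -6 + 2*(84/(-6)) = -6 + 2*(84*(-⅙)) = -6 + 2*(-14) = -6 - 28 = -34)
(W - 8090)/(27642 + Q(166)) = (37352 - 8090)/(27642 - 34) = 29262/27608 = 29262*(1/27608) = 14631/13804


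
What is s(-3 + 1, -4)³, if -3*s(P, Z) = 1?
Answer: -1/27 ≈ -0.037037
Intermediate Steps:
s(P, Z) = -⅓ (s(P, Z) = -⅓*1 = -⅓)
s(-3 + 1, -4)³ = (-⅓)³ = -1/27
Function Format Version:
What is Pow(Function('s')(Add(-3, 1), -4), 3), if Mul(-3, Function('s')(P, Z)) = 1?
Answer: Rational(-1, 27) ≈ -0.037037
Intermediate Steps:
Function('s')(P, Z) = Rational(-1, 3) (Function('s')(P, Z) = Mul(Rational(-1, 3), 1) = Rational(-1, 3))
Pow(Function('s')(Add(-3, 1), -4), 3) = Pow(Rational(-1, 3), 3) = Rational(-1, 27)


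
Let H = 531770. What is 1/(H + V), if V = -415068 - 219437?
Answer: -1/102735 ≈ -9.7338e-6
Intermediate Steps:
V = -634505
1/(H + V) = 1/(531770 - 634505) = 1/(-102735) = -1/102735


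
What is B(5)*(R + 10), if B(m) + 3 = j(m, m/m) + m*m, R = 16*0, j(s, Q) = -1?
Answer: 210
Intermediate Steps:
R = 0
B(m) = -4 + m² (B(m) = -3 + (-1 + m*m) = -3 + (-1 + m²) = -4 + m²)
B(5)*(R + 10) = (-4 + 5²)*(0 + 10) = (-4 + 25)*10 = 21*10 = 210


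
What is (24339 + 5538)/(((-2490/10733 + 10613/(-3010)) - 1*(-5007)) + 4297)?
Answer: 965216221410/300456690091 ≈ 3.2125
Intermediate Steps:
(24339 + 5538)/(((-2490/10733 + 10613/(-3010)) - 1*(-5007)) + 4297) = 29877/(((-2490*1/10733 + 10613*(-1/3010)) + 5007) + 4297) = 29877/(((-2490/10733 - 10613/3010) + 5007) + 4297) = 29877/((-121404229/32306330 + 5007) + 4297) = 29877/(161636390081/32306330 + 4297) = 29877/(300456690091/32306330) = 29877*(32306330/300456690091) = 965216221410/300456690091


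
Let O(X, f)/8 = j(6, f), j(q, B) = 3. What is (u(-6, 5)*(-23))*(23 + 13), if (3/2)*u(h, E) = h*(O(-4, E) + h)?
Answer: 59616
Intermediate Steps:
O(X, f) = 24 (O(X, f) = 8*3 = 24)
u(h, E) = 2*h*(24 + h)/3 (u(h, E) = 2*(h*(24 + h))/3 = 2*h*(24 + h)/3)
(u(-6, 5)*(-23))*(23 + 13) = (((2/3)*(-6)*(24 - 6))*(-23))*(23 + 13) = (((2/3)*(-6)*18)*(-23))*36 = -72*(-23)*36 = 1656*36 = 59616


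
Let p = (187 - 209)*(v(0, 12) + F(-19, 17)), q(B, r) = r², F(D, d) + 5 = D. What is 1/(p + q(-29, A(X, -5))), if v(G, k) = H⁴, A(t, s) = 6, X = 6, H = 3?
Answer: -1/1218 ≈ -0.00082102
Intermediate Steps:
v(G, k) = 81 (v(G, k) = 3⁴ = 81)
F(D, d) = -5 + D
p = -1254 (p = (187 - 209)*(81 + (-5 - 19)) = -22*(81 - 24) = -22*57 = -1254)
1/(p + q(-29, A(X, -5))) = 1/(-1254 + 6²) = 1/(-1254 + 36) = 1/(-1218) = -1/1218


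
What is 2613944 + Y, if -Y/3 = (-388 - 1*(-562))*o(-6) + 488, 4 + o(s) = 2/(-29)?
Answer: 2614604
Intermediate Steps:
o(s) = -118/29 (o(s) = -4 + 2/(-29) = -4 + 2*(-1/29) = -4 - 2/29 = -118/29)
Y = 660 (Y = -3*((-388 - 1*(-562))*(-118/29) + 488) = -3*((-388 + 562)*(-118/29) + 488) = -3*(174*(-118/29) + 488) = -3*(-708 + 488) = -3*(-220) = 660)
2613944 + Y = 2613944 + 660 = 2614604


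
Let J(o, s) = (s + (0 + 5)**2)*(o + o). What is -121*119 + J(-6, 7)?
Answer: -14783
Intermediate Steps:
J(o, s) = 2*o*(25 + s) (J(o, s) = (s + 5**2)*(2*o) = (s + 25)*(2*o) = (25 + s)*(2*o) = 2*o*(25 + s))
-121*119 + J(-6, 7) = -121*119 + 2*(-6)*(25 + 7) = -14399 + 2*(-6)*32 = -14399 - 384 = -14783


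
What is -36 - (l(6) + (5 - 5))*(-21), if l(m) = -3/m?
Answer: -93/2 ≈ -46.500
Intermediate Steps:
-36 - (l(6) + (5 - 5))*(-21) = -36 - (-3/6 + (5 - 5))*(-21) = -36 - (-3*1/6 + 0)*(-21) = -36 - (-1/2 + 0)*(-21) = -36 - 1*(-1/2)*(-21) = -36 + (1/2)*(-21) = -36 - 21/2 = -93/2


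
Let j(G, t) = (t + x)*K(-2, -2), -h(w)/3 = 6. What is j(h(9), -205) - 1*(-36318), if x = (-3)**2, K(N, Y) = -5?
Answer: 37298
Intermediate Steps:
h(w) = -18 (h(w) = -3*6 = -18)
x = 9
j(G, t) = -45 - 5*t (j(G, t) = (t + 9)*(-5) = (9 + t)*(-5) = -45 - 5*t)
j(h(9), -205) - 1*(-36318) = (-45 - 5*(-205)) - 1*(-36318) = (-45 + 1025) + 36318 = 980 + 36318 = 37298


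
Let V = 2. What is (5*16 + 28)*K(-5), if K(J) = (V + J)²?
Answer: 972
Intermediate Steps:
K(J) = (2 + J)²
(5*16 + 28)*K(-5) = (5*16 + 28)*(2 - 5)² = (80 + 28)*(-3)² = 108*9 = 972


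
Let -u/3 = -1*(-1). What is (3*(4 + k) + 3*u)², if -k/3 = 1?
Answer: 36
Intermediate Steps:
k = -3 (k = -3*1 = -3)
u = -3 (u = -(-3)*(-1) = -3*1 = -3)
(3*(4 + k) + 3*u)² = (3*(4 - 3) + 3*(-3))² = (3*1 - 9)² = (3 - 9)² = (-6)² = 36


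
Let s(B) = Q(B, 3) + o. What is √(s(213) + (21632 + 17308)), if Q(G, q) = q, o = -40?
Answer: √38903 ≈ 197.24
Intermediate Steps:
s(B) = -37 (s(B) = 3 - 40 = -37)
√(s(213) + (21632 + 17308)) = √(-37 + (21632 + 17308)) = √(-37 + 38940) = √38903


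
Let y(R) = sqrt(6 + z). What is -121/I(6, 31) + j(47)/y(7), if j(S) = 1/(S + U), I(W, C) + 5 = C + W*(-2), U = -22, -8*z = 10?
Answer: -121/14 + 2*sqrt(19)/475 ≈ -8.6245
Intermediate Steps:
z = -5/4 (z = -1/8*10 = -5/4 ≈ -1.2500)
y(R) = sqrt(19)/2 (y(R) = sqrt(6 - 5/4) = sqrt(19/4) = sqrt(19)/2)
I(W, C) = -5 + C - 2*W (I(W, C) = -5 + (C + W*(-2)) = -5 + (C - 2*W) = -5 + C - 2*W)
j(S) = 1/(-22 + S) (j(S) = 1/(S - 22) = 1/(-22 + S))
-121/I(6, 31) + j(47)/y(7) = -121/(-5 + 31 - 2*6) + 1/((-22 + 47)*((sqrt(19)/2))) = -121/(-5 + 31 - 12) + (2*sqrt(19)/19)/25 = -121/14 + (2*sqrt(19)/19)/25 = -121*1/14 + 2*sqrt(19)/475 = -121/14 + 2*sqrt(19)/475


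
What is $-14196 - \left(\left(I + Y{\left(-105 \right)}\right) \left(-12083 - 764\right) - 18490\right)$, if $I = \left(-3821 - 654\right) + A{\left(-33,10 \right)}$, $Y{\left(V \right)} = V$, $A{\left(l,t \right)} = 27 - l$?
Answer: $-58064146$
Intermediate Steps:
$I = -4415$ ($I = \left(-3821 - 654\right) + \left(27 - -33\right) = -4475 + \left(27 + 33\right) = -4475 + 60 = -4415$)
$-14196 - \left(\left(I + Y{\left(-105 \right)}\right) \left(-12083 - 764\right) - 18490\right) = -14196 - \left(\left(-4415 - 105\right) \left(-12083 - 764\right) - 18490\right) = -14196 - \left(\left(-4520\right) \left(-12847\right) - 18490\right) = -14196 - \left(58068440 - 18490\right) = -14196 - 58049950 = -58064146$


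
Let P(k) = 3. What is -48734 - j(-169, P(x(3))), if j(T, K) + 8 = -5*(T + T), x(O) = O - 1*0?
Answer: -50416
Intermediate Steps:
x(O) = O (x(O) = O + 0 = O)
j(T, K) = -8 - 10*T (j(T, K) = -8 - 5*(T + T) = -8 - 10*T)
-48734 - j(-169, P(x(3))) = -48734 - (-8 - 10*(-169)) = -48734 - (-8 + 1690) = -48734 - 1*1682 = -48734 - 1682 = -50416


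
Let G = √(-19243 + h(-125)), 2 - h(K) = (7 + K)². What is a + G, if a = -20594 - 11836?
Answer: -32430 + 3*I*√3685 ≈ -32430.0 + 182.11*I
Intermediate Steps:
h(K) = 2 - (7 + K)²
G = 3*I*√3685 (G = √(-19243 + (2 - (7 - 125)²)) = √(-19243 + (2 - 1*(-118)²)) = √(-19243 + (2 - 1*13924)) = √(-19243 + (2 - 13924)) = √(-19243 - 13922) = √(-33165) = 3*I*√3685 ≈ 182.11*I)
a = -32430
a + G = -32430 + 3*I*√3685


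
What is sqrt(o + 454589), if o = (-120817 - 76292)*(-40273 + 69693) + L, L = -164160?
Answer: I*sqrt(5798656351) ≈ 76149.0*I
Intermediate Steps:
o = -5799110940 (o = (-120817 - 76292)*(-40273 + 69693) - 164160 = -197109*29420 - 164160 = -5798946780 - 164160 = -5799110940)
sqrt(o + 454589) = sqrt(-5799110940 + 454589) = sqrt(-5798656351) = I*sqrt(5798656351)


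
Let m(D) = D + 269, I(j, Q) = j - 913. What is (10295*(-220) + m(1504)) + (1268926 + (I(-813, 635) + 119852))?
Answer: -876075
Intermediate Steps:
I(j, Q) = -913 + j
m(D) = 269 + D
(10295*(-220) + m(1504)) + (1268926 + (I(-813, 635) + 119852)) = (10295*(-220) + (269 + 1504)) + (1268926 + ((-913 - 813) + 119852)) = (-2264900 + 1773) + (1268926 + (-1726 + 119852)) = -2263127 + (1268926 + 118126) = -2263127 + 1387052 = -876075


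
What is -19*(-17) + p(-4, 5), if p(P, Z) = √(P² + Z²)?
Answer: 323 + √41 ≈ 329.40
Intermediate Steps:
-19*(-17) + p(-4, 5) = -19*(-17) + √((-4)² + 5²) = 323 + √(16 + 25) = 323 + √41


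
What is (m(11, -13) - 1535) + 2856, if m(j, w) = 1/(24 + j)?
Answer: 46236/35 ≈ 1321.0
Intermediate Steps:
(m(11, -13) - 1535) + 2856 = (1/(24 + 11) - 1535) + 2856 = (1/35 - 1535) + 2856 = -53724/35 + 2856 = 46236/35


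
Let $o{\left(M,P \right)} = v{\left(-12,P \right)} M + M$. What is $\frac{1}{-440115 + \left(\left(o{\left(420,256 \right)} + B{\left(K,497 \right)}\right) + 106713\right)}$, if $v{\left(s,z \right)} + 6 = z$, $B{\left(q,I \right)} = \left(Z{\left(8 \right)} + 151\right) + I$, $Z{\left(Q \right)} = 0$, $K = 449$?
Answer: $- \frac{1}{227334} \approx -4.3988 \cdot 10^{-6}$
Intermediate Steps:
$B{\left(q,I \right)} = 151 + I$ ($B{\left(q,I \right)} = \left(0 + 151\right) + I = 151 + I$)
$v{\left(s,z \right)} = -6 + z$
$o{\left(M,P \right)} = M + M \left(-6 + P\right)$ ($o{\left(M,P \right)} = \left(-6 + P\right) M + M = M \left(-6 + P\right) + M = M + M \left(-6 + P\right)$)
$\frac{1}{-440115 + \left(\left(o{\left(420,256 \right)} + B{\left(K,497 \right)}\right) + 106713\right)} = \frac{1}{-440115 + \left(\left(420 \left(-5 + 256\right) + \left(151 + 497\right)\right) + 106713\right)} = \frac{1}{-440115 + \left(\left(420 \cdot 251 + 648\right) + 106713\right)} = \frac{1}{-440115 + \left(\left(105420 + 648\right) + 106713\right)} = \frac{1}{-440115 + \left(106068 + 106713\right)} = \frac{1}{-440115 + 212781} = \frac{1}{-227334} = - \frac{1}{227334}$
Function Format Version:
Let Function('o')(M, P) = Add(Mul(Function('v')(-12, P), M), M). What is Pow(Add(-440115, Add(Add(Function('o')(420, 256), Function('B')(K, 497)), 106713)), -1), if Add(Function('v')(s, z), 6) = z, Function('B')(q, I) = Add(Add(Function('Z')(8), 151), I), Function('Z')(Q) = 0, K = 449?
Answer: Rational(-1, 227334) ≈ -4.3988e-6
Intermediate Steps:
Function('B')(q, I) = Add(151, I) (Function('B')(q, I) = Add(Add(0, 151), I) = Add(151, I))
Function('v')(s, z) = Add(-6, z)
Function('o')(M, P) = Add(M, Mul(M, Add(-6, P))) (Function('o')(M, P) = Add(Mul(Add(-6, P), M), M) = Add(Mul(M, Add(-6, P)), M) = Add(M, Mul(M, Add(-6, P))))
Pow(Add(-440115, Add(Add(Function('o')(420, 256), Function('B')(K, 497)), 106713)), -1) = Pow(Add(-440115, Add(Add(Mul(420, Add(-5, 256)), Add(151, 497)), 106713)), -1) = Pow(Add(-440115, Add(Add(Mul(420, 251), 648), 106713)), -1) = Pow(Add(-440115, Add(Add(105420, 648), 106713)), -1) = Pow(Add(-440115, Add(106068, 106713)), -1) = Pow(Add(-440115, 212781), -1) = Pow(-227334, -1) = Rational(-1, 227334)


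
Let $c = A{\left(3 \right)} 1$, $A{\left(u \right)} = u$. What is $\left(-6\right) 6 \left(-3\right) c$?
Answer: $324$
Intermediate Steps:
$c = 3$ ($c = 3 \cdot 1 = 3$)
$\left(-6\right) 6 \left(-3\right) c = \left(-6\right) 6 \left(-3\right) 3 = \left(-36\right) \left(-3\right) 3 = 108 \cdot 3 = 324$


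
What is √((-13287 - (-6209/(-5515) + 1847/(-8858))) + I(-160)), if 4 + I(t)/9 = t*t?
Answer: √518053200637853582510/48851870 ≈ 465.91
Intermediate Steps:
I(t) = -36 + 9*t² (I(t) = -36 + 9*(t*t) = -36 + 9*t²)
√((-13287 - (-6209/(-5515) + 1847/(-8858))) + I(-160)) = √((-13287 - (-6209/(-5515) + 1847/(-8858))) + (-36 + 9*(-160)²)) = √((-13287 - (-6209*(-1/5515) + 1847*(-1/8858))) + (-36 + 9*25600)) = √((-13287 - (6209/5515 - 1847/8858)) + (-36 + 230400)) = √((-13287 - 1*44813117/48851870) + 230364) = √((-13287 - 44813117/48851870) + 230364) = √(-649139609807/48851870 + 230364) = √(10604572570873/48851870) = √518053200637853582510/48851870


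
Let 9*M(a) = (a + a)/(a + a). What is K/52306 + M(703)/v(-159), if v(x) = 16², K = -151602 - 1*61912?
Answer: -245941975/60256512 ≈ -4.0816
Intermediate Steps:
K = -213514 (K = -151602 - 61912 = -213514)
M(a) = ⅑ (M(a) = ((a + a)/(a + a))/9 = ((2*a)/((2*a)))/9 = ((2*a)*(1/(2*a)))/9 = (⅑)*1 = ⅑)
v(x) = 256
K/52306 + M(703)/v(-159) = -213514/52306 + (⅑)/256 = -213514*1/52306 + (⅑)*(1/256) = -106757/26153 + 1/2304 = -245941975/60256512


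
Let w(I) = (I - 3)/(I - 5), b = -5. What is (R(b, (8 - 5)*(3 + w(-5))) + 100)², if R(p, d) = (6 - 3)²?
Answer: 11881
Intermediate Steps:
w(I) = (-3 + I)/(-5 + I)
R(p, d) = 9 (R(p, d) = 3² = 9)
(R(b, (8 - 5)*(3 + w(-5))) + 100)² = (9 + 100)² = 109² = 11881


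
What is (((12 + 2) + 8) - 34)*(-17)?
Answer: 204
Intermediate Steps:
(((12 + 2) + 8) - 34)*(-17) = ((14 + 8) - 34)*(-17) = (22 - 34)*(-17) = -12*(-17) = 204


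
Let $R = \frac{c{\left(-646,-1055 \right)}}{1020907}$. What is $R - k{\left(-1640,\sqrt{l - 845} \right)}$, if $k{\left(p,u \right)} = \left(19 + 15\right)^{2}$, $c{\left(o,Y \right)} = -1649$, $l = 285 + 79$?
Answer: $- \frac{1180170141}{1020907} \approx -1156.0$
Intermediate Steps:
$l = 364$
$k{\left(p,u \right)} = 1156$ ($k{\left(p,u \right)} = 34^{2} = 1156$)
$R = - \frac{1649}{1020907} \approx -0.0016152$
$R - k{\left(-1640,\sqrt{l - 845} \right)} = - \frac{1649}{1020907} - 1156 = - \frac{1180170141}{1020907}$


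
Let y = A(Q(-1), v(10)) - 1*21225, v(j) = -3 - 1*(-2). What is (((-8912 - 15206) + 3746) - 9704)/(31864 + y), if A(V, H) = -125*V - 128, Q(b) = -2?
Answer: -30076/10761 ≈ -2.7949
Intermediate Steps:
v(j) = -1 (v(j) = -3 + 2 = -1)
A(V, H) = -128 - 125*V
y = -21103 (y = (-128 - 125*(-2)) - 1*21225 = (-128 + 250) - 21225 = 122 - 21225 = -21103)
(((-8912 - 15206) + 3746) - 9704)/(31864 + y) = (((-8912 - 15206) + 3746) - 9704)/(31864 - 21103) = ((-24118 + 3746) - 9704)/10761 = (-20372 - 9704)*(1/10761) = -30076*1/10761 = -30076/10761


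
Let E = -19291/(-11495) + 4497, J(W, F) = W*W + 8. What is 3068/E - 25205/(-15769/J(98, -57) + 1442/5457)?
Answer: 11394971527752372410/622193235145379 ≈ 18314.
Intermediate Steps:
J(W, F) = 8 + W**2 (J(W, F) = W**2 + 8 = 8 + W**2)
E = 51712306/11495 (E = -19291*(-1/11495) + 4497 = 19291/11495 + 4497 = 51712306/11495 ≈ 4498.7)
3068/E - 25205/(-15769/J(98, -57) + 1442/5457) = 3068/(51712306/11495) - 25205/(-15769/(8 + 98**2) + 1442/5457) = 3068*(11495/51712306) - 25205/(-15769/(8 + 9604) + 1442*(1/5457)) = 17633330/25856153 - 25205/(-15769/9612 + 1442/5457) = 17633330/25856153 - 25205/(-24063643/17484228) = 17633330/25856153 - 25205*(-17484228/24063643) = 17633330/25856153 + 440689966740/24063643 = 11394971527752372410/622193235145379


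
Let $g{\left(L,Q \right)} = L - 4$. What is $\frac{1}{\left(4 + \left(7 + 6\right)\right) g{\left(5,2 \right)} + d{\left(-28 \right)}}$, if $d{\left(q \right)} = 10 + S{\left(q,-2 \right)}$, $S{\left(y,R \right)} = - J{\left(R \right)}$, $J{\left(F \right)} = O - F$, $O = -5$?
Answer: $\frac{1}{30} \approx 0.033333$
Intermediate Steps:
$g{\left(L,Q \right)} = -4 + L$
$J{\left(F \right)} = -5 - F$
$S{\left(y,R \right)} = 5 + R$ ($S{\left(y,R \right)} = - (-5 - R) = 5 + R$)
$d{\left(q \right)} = 13$ ($d{\left(q \right)} = 10 + \left(5 - 2\right) = 10 + 3 = 13$)
$\frac{1}{\left(4 + \left(7 + 6\right)\right) g{\left(5,2 \right)} + d{\left(-28 \right)}} = \frac{1}{\left(4 + \left(7 + 6\right)\right) \left(-4 + 5\right) + 13} = \frac{1}{\left(4 + 13\right) 1 + 13} = \frac{1}{17 \cdot 1 + 13} = \frac{1}{17 + 13} = \frac{1}{30}$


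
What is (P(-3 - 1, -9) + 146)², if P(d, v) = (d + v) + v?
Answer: 15376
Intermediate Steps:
P(d, v) = d + 2*v
(P(-3 - 1, -9) + 146)² = (((-3 - 1) + 2*(-9)) + 146)² = ((-4 - 18) + 146)² = (-22 + 146)² = 124² = 15376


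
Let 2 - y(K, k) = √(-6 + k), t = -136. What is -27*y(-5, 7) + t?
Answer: -163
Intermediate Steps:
y(K, k) = 2 - √(-6 + k)
-27*y(-5, 7) + t = -27*(2 - √(-6 + 7)) - 136 = -27*(2 - √1) - 136 = -27*(2 - 1*1) - 136 = -27*(2 - 1) - 136 = -27*1 - 136 = -27 - 136 = -163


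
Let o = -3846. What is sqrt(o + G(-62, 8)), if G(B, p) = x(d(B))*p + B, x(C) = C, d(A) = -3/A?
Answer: 4*I*sqrt(234701)/31 ≈ 62.511*I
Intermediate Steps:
G(B, p) = B - 3*p/B (G(B, p) = (-3/B)*p + B = -3*p/B + B = B - 3*p/B)
sqrt(o + G(-62, 8)) = sqrt(-3846 + (-62 - 3*8/(-62))) = sqrt(-3846 + (-62 - 3*8*(-1/62))) = sqrt(-3846 + (-62 + 12/31)) = sqrt(-3846 - 1910/31) = sqrt(-121136/31) = 4*I*sqrt(234701)/31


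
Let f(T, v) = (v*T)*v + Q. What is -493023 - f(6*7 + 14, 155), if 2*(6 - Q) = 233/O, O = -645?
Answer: -2371573643/1290 ≈ -1.8384e+6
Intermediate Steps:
Q = 7973/1290 (Q = 6 - 233/(2*(-645)) = 6 - 233*(-1)/(2*645) = 6 - ½*(-233/645) = 6 + 233/1290 = 7973/1290 ≈ 6.1806)
f(T, v) = 7973/1290 + T*v² (f(T, v) = (v*T)*v + 7973/1290 = (T*v)*v + 7973/1290 = T*v² + 7973/1290 = 7973/1290 + T*v²)
-493023 - f(6*7 + 14, 155) = -493023 - (7973/1290 + (6*7 + 14)*155²) = -493023 - (7973/1290 + (42 + 14)*24025) = -493023 - (7973/1290 + 56*24025) = -493023 - (7973/1290 + 1345400) = -493023 - 1*1735573973/1290 = -493023 - 1735573973/1290 = -2371573643/1290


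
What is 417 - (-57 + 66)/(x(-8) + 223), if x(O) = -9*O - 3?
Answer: 121755/292 ≈ 416.97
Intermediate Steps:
x(O) = -3 - 9*O
417 - (-57 + 66)/(x(-8) + 223) = 417 - (-57 + 66)/((-3 - 9*(-8)) + 223) = 417 - 9/((-3 + 72) + 223) = 417 - 9/(69 + 223) = 417 - 9/292 = 121755/292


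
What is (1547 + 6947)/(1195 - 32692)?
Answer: -8494/31497 ≈ -0.26968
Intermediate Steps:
(1547 + 6947)/(1195 - 32692) = 8494/(-31497) = 8494*(-1/31497) = -8494/31497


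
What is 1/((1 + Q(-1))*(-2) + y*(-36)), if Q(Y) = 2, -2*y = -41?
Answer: -1/744 ≈ -0.0013441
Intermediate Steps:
y = 41/2 (y = -½*(-41) = 41/2 ≈ 20.500)
1/((1 + Q(-1))*(-2) + y*(-36)) = 1/((1 + 2)*(-2) + (41/2)*(-36)) = 1/(3*(-2) - 738) = 1/(-6 - 738) = 1/(-744) = -1/744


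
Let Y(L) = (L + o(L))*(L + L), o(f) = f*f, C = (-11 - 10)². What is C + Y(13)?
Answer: 5173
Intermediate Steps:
C = 441 (C = (-21)² = 441)
o(f) = f²
Y(L) = 2*L*(L + L²) (Y(L) = (L + L²)*(L + L) = (L + L²)*(2*L) = 2*L*(L + L²))
C + Y(13) = 441 + 2*13²*(1 + 13) = 441 + 2*169*14 = 441 + 4732 = 5173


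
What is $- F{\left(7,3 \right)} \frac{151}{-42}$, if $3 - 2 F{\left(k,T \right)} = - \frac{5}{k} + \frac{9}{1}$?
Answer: $- \frac{5587}{588} \approx -9.5017$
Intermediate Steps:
$F{\left(k,T \right)} = -3 + \frac{5}{2 k}$ ($F{\left(k,T \right)} = \frac{3}{2} - \frac{- \frac{5}{k} + \frac{9}{1}}{2} = \frac{3}{2} - \frac{- \frac{5}{k} + 9 \cdot 1}{2} = \frac{3}{2} - \frac{- \frac{5}{k} + 9}{2} = \frac{3}{2} - \frac{9 - \frac{5}{k}}{2} = \frac{3}{2} - \left(\frac{9}{2} - \frac{5}{2 k}\right) = -3 + \frac{5}{2 k}$)
$- F{\left(7,3 \right)} \frac{151}{-42} = - \left(-3 + \frac{5}{2 \cdot 7}\right) \frac{151}{-42} = - \left(-3 + \frac{5}{2} \cdot \frac{1}{7}\right) 151 \left(- \frac{1}{42}\right) = - \frac{\left(-3 + \frac{5}{14}\right) \left(-151\right)}{42} = - \frac{\left(-37\right) \left(-151\right)}{14 \cdot 42} = \left(-1\right) \frac{5587}{588} = - \frac{5587}{588}$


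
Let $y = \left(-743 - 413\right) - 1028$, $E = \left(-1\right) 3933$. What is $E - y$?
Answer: $-1749$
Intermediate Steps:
$E = -3933$
$y = -2184$ ($y = -1156 - 1028 = -2184$)
$E - y = -3933 - -2184 = -3933 + 2184 = -1749$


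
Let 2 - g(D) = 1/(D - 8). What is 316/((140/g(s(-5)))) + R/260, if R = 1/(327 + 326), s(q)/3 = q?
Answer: 126078789/27334580 ≈ 4.6124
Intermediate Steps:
s(q) = 3*q
R = 1/653 ≈ 0.0015314
g(D) = 2 - 1/(-8 + D) (g(D) = 2 - 1/(D - 8) = 2 - 1/(-8 + D))
316/((140/g(s(-5)))) + R/260 = 316/((140/(((-17 + 2*(3*(-5)))/(-8 + 3*(-5)))))) + (1/653)/260 = 316/((140/(((-17 + 2*(-15))/(-8 - 15))))) + (1/653)*(1/260) = 316/((140/(((-17 - 30)/(-23))))) + 1/169780 = 316/((140/((-1/23*(-47))))) + 1/169780 = 316/((140/(47/23))) + 1/169780 = 316/((140*(23/47))) + 1/169780 = 316/(3220/47) + 1/169780 = 316*(47/3220) + 1/169780 = 3713/805 + 1/169780 = 126078789/27334580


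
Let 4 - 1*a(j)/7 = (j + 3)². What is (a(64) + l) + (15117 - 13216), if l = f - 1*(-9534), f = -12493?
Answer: -32453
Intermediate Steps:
l = -2959 (l = -12493 - 1*(-9534) = -12493 + 9534 = -2959)
a(j) = 28 - 7*(3 + j)² (a(j) = 28 - 7*(j + 3)² = 28 - 7*(3 + j)²)
(a(64) + l) + (15117 - 13216) = ((28 - 7*(3 + 64)²) - 2959) + (15117 - 13216) = ((28 - 7*67²) - 2959) + 1901 = ((28 - 7*4489) - 2959) + 1901 = ((28 - 31423) - 2959) + 1901 = (-31395 - 2959) + 1901 = -34354 + 1901 = -32453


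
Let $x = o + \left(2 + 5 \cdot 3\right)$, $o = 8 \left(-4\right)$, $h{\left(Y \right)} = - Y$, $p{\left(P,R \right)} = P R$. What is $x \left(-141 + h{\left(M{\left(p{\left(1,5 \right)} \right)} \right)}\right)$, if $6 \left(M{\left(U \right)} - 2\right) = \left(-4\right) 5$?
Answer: $2095$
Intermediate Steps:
$M{\left(U \right)} = - \frac{4}{3}$ ($M{\left(U \right)} = 2 + \frac{\left(-4\right) 5}{6} = 2 + \frac{1}{6} \left(-20\right) = 2 - \frac{10}{3} = - \frac{4}{3}$)
$o = -32$
$x = -15$ ($x = -32 + \left(2 + 5 \cdot 3\right) = -32 + \left(2 + 15\right) = -32 + 17 = -15$)
$x \left(-141 + h{\left(M{\left(p{\left(1,5 \right)} \right)} \right)}\right) = - 15 \left(-141 - - \frac{4}{3}\right) = - 15 \left(-141 + \frac{4}{3}\right) = \left(-15\right) \left(- \frac{419}{3}\right) = 2095$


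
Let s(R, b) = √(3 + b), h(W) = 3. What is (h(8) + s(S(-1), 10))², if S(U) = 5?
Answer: (3 + √13)² ≈ 43.633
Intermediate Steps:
(h(8) + s(S(-1), 10))² = (3 + √(3 + 10))² = (3 + √13)²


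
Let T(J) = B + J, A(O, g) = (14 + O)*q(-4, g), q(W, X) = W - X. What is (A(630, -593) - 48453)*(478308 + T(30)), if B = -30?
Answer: 158254419804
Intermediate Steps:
A(O, g) = (-4 - g)*(14 + O) (A(O, g) = (14 + O)*(-4 - g) = (-4 - g)*(14 + O))
T(J) = -30 + J
(A(630, -593) - 48453)*(478308 + T(30)) = (-(4 - 593)*(14 + 630) - 48453)*(478308 + (-30 + 30)) = (-1*(-589)*644 - 48453)*(478308 + 0) = (379316 - 48453)*478308 = 330863*478308 = 158254419804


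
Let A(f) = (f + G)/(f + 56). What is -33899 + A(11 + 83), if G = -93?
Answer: -5084849/150 ≈ -33899.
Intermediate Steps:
A(f) = (-93 + f)/(56 + f) (A(f) = (f - 93)/(f + 56) = (-93 + f)/(56 + f))
-33899 + A(11 + 83) = -33899 + (-93 + (11 + 83))/(56 + (11 + 83)) = -33899 + (-93 + 94)/(56 + 94) = -33899 + 1/150 = -5084849/150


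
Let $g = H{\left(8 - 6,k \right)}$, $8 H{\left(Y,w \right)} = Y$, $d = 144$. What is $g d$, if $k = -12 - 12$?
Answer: $36$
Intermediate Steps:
$k = -24$ ($k = -12 - 12 = -24$)
$H{\left(Y,w \right)} = \frac{Y}{8}$
$g = \frac{1}{4}$ ($g = \frac{8 - 6}{8} = \frac{1}{8} \cdot 2 = \frac{1}{4} \approx 0.25$)
$g d = \frac{1}{4} \cdot 144 = 36$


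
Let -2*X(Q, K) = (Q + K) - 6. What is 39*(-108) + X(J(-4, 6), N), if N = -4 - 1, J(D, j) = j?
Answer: -8419/2 ≈ -4209.5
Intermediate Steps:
N = -5
X(Q, K) = 3 - K/2 - Q/2 (X(Q, K) = -((Q + K) - 6)/2 = -((K + Q) - 6)/2 = -(-6 + K + Q)/2 = 3 - K/2 - Q/2)
39*(-108) + X(J(-4, 6), N) = 39*(-108) + (3 - ½*(-5) - ½*6) = -4212 + (3 + 5/2 - 3) = -4212 + 5/2 = -8419/2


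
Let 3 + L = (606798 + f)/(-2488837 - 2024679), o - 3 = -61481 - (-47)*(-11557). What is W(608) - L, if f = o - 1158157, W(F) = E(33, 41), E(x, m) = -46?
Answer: -48809301/1128379 ≈ -43.256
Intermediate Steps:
W(F) = -46
o = -604657 (o = 3 + (-61481 - (-47)*(-11557)) = 3 + (-61481 - 1*543179) = 3 + (-61481 - 543179) = 3 - 604660 = -604657)
f = -1762814 (f = -604657 - 1158157 = -1762814)
L = -3096133/1128379 (L = -3 + (606798 - 1762814)/(-2488837 - 2024679) = -3 - 1156016/(-4513516) = -3 - 1156016*(-1/4513516) = -3 + 289004/1128379 = -3096133/1128379 ≈ -2.7439)
W(608) - L = -46 - 1*(-3096133/1128379) = -46 + 3096133/1128379 = -48809301/1128379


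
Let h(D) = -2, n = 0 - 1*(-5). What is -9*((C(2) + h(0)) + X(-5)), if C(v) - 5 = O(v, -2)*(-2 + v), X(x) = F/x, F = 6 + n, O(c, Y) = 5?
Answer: -36/5 ≈ -7.2000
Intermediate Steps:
n = 5 (n = 0 + 5 = 5)
F = 11 (F = 6 + 5 = 11)
X(x) = 11/x
C(v) = -5 + 5*v (C(v) = 5 + 5*(-2 + v) = 5 + (-10 + 5*v) = -5 + 5*v)
-9*((C(2) + h(0)) + X(-5)) = -9*(((-5 + 5*2) - 2) + 11/(-5)) = -9*(((-5 + 10) - 2) + 11*(-1/5)) = -9*((5 - 2) - 11/5) = -9*(3 - 11/5) = -9*4/5 = -36/5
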